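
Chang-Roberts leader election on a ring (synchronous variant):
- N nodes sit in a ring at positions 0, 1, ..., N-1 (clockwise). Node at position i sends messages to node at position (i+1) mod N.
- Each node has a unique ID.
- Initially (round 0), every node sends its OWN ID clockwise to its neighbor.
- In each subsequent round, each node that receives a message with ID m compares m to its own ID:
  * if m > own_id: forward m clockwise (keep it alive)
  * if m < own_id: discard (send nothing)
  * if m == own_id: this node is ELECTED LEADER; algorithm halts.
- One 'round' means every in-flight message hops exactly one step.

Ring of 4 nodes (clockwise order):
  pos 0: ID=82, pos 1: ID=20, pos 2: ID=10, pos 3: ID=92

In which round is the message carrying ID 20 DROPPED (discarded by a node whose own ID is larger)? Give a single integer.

Answer: 2

Derivation:
Round 1: pos1(id20) recv 82: fwd; pos2(id10) recv 20: fwd; pos3(id92) recv 10: drop; pos0(id82) recv 92: fwd
Round 2: pos2(id10) recv 82: fwd; pos3(id92) recv 20: drop; pos1(id20) recv 92: fwd
Round 3: pos3(id92) recv 82: drop; pos2(id10) recv 92: fwd
Round 4: pos3(id92) recv 92: ELECTED
Message ID 20 originates at pos 1; dropped at pos 3 in round 2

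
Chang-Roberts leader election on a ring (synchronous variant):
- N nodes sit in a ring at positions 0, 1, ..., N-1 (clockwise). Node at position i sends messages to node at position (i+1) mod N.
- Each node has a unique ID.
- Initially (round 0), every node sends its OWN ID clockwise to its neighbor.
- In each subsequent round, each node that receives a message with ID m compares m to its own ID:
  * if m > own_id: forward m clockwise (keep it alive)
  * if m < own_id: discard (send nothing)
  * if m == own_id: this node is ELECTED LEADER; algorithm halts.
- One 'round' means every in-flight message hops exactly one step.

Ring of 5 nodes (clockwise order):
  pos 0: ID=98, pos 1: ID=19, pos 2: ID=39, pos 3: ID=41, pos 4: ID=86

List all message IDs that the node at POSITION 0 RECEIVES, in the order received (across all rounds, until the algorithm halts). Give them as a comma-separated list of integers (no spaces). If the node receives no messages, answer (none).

Round 1: pos1(id19) recv 98: fwd; pos2(id39) recv 19: drop; pos3(id41) recv 39: drop; pos4(id86) recv 41: drop; pos0(id98) recv 86: drop
Round 2: pos2(id39) recv 98: fwd
Round 3: pos3(id41) recv 98: fwd
Round 4: pos4(id86) recv 98: fwd
Round 5: pos0(id98) recv 98: ELECTED

Answer: 86,98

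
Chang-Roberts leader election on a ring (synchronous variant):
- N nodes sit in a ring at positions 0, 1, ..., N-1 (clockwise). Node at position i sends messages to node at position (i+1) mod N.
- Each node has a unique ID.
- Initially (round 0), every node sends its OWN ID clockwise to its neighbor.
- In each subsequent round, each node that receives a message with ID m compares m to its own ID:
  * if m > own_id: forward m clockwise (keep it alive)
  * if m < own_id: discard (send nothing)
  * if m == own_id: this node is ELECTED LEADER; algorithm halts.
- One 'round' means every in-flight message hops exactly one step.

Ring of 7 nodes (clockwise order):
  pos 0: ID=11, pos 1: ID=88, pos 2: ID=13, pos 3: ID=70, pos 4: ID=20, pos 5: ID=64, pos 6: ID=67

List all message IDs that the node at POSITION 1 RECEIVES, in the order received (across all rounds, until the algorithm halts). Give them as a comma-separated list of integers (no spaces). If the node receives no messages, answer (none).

Round 1: pos1(id88) recv 11: drop; pos2(id13) recv 88: fwd; pos3(id70) recv 13: drop; pos4(id20) recv 70: fwd; pos5(id64) recv 20: drop; pos6(id67) recv 64: drop; pos0(id11) recv 67: fwd
Round 2: pos3(id70) recv 88: fwd; pos5(id64) recv 70: fwd; pos1(id88) recv 67: drop
Round 3: pos4(id20) recv 88: fwd; pos6(id67) recv 70: fwd
Round 4: pos5(id64) recv 88: fwd; pos0(id11) recv 70: fwd
Round 5: pos6(id67) recv 88: fwd; pos1(id88) recv 70: drop
Round 6: pos0(id11) recv 88: fwd
Round 7: pos1(id88) recv 88: ELECTED

Answer: 11,67,70,88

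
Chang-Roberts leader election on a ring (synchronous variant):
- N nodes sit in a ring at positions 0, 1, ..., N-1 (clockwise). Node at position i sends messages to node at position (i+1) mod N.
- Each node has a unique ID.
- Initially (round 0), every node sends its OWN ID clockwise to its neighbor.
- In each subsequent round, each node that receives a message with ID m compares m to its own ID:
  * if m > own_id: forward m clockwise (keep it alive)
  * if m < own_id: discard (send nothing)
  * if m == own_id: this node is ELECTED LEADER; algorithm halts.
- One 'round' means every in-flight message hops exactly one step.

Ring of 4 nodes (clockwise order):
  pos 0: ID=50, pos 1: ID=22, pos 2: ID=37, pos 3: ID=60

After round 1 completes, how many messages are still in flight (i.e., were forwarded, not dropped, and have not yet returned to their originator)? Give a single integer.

Answer: 2

Derivation:
Round 1: pos1(id22) recv 50: fwd; pos2(id37) recv 22: drop; pos3(id60) recv 37: drop; pos0(id50) recv 60: fwd
After round 1: 2 messages still in flight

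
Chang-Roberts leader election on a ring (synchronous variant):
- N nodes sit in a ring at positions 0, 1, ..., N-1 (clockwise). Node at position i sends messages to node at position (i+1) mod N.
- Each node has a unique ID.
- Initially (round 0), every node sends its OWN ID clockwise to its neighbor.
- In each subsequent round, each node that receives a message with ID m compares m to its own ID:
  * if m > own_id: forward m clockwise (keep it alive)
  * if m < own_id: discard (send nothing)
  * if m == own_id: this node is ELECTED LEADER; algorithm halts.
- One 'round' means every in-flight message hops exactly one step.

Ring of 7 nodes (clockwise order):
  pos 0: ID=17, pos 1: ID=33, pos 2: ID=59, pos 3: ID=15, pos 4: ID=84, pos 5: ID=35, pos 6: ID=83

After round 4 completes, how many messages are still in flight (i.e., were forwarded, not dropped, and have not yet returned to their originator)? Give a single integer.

Answer: 2

Derivation:
Round 1: pos1(id33) recv 17: drop; pos2(id59) recv 33: drop; pos3(id15) recv 59: fwd; pos4(id84) recv 15: drop; pos5(id35) recv 84: fwd; pos6(id83) recv 35: drop; pos0(id17) recv 83: fwd
Round 2: pos4(id84) recv 59: drop; pos6(id83) recv 84: fwd; pos1(id33) recv 83: fwd
Round 3: pos0(id17) recv 84: fwd; pos2(id59) recv 83: fwd
Round 4: pos1(id33) recv 84: fwd; pos3(id15) recv 83: fwd
After round 4: 2 messages still in flight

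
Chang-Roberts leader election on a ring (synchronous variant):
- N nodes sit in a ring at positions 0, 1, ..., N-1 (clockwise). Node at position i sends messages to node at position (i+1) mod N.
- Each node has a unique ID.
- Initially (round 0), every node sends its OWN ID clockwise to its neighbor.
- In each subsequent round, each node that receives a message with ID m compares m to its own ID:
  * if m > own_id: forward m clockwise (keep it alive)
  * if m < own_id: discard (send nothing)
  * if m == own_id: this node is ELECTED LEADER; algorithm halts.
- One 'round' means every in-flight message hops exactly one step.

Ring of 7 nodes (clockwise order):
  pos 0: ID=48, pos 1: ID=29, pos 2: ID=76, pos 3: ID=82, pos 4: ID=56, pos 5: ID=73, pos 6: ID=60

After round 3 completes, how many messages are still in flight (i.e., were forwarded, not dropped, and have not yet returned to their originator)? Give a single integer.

Round 1: pos1(id29) recv 48: fwd; pos2(id76) recv 29: drop; pos3(id82) recv 76: drop; pos4(id56) recv 82: fwd; pos5(id73) recv 56: drop; pos6(id60) recv 73: fwd; pos0(id48) recv 60: fwd
Round 2: pos2(id76) recv 48: drop; pos5(id73) recv 82: fwd; pos0(id48) recv 73: fwd; pos1(id29) recv 60: fwd
Round 3: pos6(id60) recv 82: fwd; pos1(id29) recv 73: fwd; pos2(id76) recv 60: drop
After round 3: 2 messages still in flight

Answer: 2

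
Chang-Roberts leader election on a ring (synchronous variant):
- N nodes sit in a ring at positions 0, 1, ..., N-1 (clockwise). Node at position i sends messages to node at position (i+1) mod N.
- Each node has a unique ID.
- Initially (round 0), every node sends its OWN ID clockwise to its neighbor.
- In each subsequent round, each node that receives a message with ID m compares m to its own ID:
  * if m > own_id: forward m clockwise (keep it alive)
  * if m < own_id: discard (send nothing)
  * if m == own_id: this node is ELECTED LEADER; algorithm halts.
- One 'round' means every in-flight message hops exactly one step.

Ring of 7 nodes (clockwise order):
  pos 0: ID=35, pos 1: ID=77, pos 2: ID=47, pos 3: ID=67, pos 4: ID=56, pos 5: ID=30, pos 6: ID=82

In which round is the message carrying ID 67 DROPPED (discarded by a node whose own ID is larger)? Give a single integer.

Round 1: pos1(id77) recv 35: drop; pos2(id47) recv 77: fwd; pos3(id67) recv 47: drop; pos4(id56) recv 67: fwd; pos5(id30) recv 56: fwd; pos6(id82) recv 30: drop; pos0(id35) recv 82: fwd
Round 2: pos3(id67) recv 77: fwd; pos5(id30) recv 67: fwd; pos6(id82) recv 56: drop; pos1(id77) recv 82: fwd
Round 3: pos4(id56) recv 77: fwd; pos6(id82) recv 67: drop; pos2(id47) recv 82: fwd
Round 4: pos5(id30) recv 77: fwd; pos3(id67) recv 82: fwd
Round 5: pos6(id82) recv 77: drop; pos4(id56) recv 82: fwd
Round 6: pos5(id30) recv 82: fwd
Round 7: pos6(id82) recv 82: ELECTED
Message ID 67 originates at pos 3; dropped at pos 6 in round 3

Answer: 3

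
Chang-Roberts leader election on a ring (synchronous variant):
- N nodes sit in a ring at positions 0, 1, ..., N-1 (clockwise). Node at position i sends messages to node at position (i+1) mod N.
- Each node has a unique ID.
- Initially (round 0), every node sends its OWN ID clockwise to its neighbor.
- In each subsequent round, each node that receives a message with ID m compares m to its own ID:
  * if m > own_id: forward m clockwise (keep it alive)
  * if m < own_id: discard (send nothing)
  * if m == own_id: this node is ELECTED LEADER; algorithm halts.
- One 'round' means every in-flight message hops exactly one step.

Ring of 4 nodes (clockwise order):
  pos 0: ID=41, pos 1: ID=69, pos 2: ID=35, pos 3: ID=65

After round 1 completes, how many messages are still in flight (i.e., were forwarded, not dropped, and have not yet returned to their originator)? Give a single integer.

Answer: 2

Derivation:
Round 1: pos1(id69) recv 41: drop; pos2(id35) recv 69: fwd; pos3(id65) recv 35: drop; pos0(id41) recv 65: fwd
After round 1: 2 messages still in flight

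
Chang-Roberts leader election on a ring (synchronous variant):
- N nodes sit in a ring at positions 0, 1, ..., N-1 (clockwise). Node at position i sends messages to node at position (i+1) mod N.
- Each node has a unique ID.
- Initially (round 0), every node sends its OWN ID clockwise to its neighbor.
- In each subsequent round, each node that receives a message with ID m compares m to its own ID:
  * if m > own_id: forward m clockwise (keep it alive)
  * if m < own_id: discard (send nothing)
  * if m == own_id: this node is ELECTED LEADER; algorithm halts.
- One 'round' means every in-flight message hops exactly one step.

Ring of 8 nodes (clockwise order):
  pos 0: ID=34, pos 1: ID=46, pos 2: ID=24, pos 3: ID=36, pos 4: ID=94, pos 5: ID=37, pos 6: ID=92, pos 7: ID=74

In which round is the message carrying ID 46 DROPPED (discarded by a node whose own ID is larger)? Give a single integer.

Answer: 3

Derivation:
Round 1: pos1(id46) recv 34: drop; pos2(id24) recv 46: fwd; pos3(id36) recv 24: drop; pos4(id94) recv 36: drop; pos5(id37) recv 94: fwd; pos6(id92) recv 37: drop; pos7(id74) recv 92: fwd; pos0(id34) recv 74: fwd
Round 2: pos3(id36) recv 46: fwd; pos6(id92) recv 94: fwd; pos0(id34) recv 92: fwd; pos1(id46) recv 74: fwd
Round 3: pos4(id94) recv 46: drop; pos7(id74) recv 94: fwd; pos1(id46) recv 92: fwd; pos2(id24) recv 74: fwd
Round 4: pos0(id34) recv 94: fwd; pos2(id24) recv 92: fwd; pos3(id36) recv 74: fwd
Round 5: pos1(id46) recv 94: fwd; pos3(id36) recv 92: fwd; pos4(id94) recv 74: drop
Round 6: pos2(id24) recv 94: fwd; pos4(id94) recv 92: drop
Round 7: pos3(id36) recv 94: fwd
Round 8: pos4(id94) recv 94: ELECTED
Message ID 46 originates at pos 1; dropped at pos 4 in round 3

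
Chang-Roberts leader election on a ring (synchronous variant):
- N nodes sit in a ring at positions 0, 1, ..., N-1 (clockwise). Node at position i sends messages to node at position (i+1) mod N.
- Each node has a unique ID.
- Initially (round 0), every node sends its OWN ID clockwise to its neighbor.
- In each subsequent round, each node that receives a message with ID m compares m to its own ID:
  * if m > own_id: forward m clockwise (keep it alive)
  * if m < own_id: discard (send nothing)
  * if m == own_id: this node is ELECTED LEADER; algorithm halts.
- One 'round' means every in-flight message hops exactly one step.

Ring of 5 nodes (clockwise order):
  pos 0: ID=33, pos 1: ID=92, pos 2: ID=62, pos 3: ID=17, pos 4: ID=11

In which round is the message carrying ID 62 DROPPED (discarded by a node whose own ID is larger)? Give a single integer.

Round 1: pos1(id92) recv 33: drop; pos2(id62) recv 92: fwd; pos3(id17) recv 62: fwd; pos4(id11) recv 17: fwd; pos0(id33) recv 11: drop
Round 2: pos3(id17) recv 92: fwd; pos4(id11) recv 62: fwd; pos0(id33) recv 17: drop
Round 3: pos4(id11) recv 92: fwd; pos0(id33) recv 62: fwd
Round 4: pos0(id33) recv 92: fwd; pos1(id92) recv 62: drop
Round 5: pos1(id92) recv 92: ELECTED
Message ID 62 originates at pos 2; dropped at pos 1 in round 4

Answer: 4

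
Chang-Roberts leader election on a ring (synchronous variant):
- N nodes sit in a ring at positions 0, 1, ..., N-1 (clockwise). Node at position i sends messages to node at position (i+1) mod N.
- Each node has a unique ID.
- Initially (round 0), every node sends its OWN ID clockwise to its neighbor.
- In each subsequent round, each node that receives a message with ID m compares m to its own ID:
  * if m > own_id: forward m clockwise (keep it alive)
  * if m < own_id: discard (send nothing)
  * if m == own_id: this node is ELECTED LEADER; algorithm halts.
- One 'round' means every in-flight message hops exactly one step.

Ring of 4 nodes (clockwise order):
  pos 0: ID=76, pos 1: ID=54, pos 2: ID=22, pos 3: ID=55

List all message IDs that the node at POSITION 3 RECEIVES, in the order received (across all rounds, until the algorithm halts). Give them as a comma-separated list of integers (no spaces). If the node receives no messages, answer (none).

Answer: 22,54,76

Derivation:
Round 1: pos1(id54) recv 76: fwd; pos2(id22) recv 54: fwd; pos3(id55) recv 22: drop; pos0(id76) recv 55: drop
Round 2: pos2(id22) recv 76: fwd; pos3(id55) recv 54: drop
Round 3: pos3(id55) recv 76: fwd
Round 4: pos0(id76) recv 76: ELECTED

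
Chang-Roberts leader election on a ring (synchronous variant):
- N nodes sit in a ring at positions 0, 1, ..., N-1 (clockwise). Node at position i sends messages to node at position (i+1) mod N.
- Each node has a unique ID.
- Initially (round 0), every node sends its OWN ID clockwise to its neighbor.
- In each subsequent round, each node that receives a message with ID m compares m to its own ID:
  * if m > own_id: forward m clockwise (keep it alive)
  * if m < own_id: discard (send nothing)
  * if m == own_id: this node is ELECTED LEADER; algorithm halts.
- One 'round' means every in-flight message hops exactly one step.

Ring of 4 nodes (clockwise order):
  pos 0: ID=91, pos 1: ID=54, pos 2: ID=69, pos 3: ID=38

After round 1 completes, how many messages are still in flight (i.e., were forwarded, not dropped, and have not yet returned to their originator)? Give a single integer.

Round 1: pos1(id54) recv 91: fwd; pos2(id69) recv 54: drop; pos3(id38) recv 69: fwd; pos0(id91) recv 38: drop
After round 1: 2 messages still in flight

Answer: 2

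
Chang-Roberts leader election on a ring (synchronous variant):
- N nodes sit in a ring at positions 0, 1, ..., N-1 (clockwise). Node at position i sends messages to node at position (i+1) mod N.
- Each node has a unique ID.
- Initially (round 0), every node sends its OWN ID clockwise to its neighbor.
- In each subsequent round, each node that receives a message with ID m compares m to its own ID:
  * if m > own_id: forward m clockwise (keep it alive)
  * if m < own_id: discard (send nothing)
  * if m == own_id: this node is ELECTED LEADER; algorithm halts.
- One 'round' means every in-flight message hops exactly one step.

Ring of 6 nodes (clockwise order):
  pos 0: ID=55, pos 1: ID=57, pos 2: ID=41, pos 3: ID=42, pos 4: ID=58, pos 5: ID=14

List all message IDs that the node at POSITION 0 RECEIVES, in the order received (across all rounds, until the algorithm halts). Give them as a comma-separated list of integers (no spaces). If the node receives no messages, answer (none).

Round 1: pos1(id57) recv 55: drop; pos2(id41) recv 57: fwd; pos3(id42) recv 41: drop; pos4(id58) recv 42: drop; pos5(id14) recv 58: fwd; pos0(id55) recv 14: drop
Round 2: pos3(id42) recv 57: fwd; pos0(id55) recv 58: fwd
Round 3: pos4(id58) recv 57: drop; pos1(id57) recv 58: fwd
Round 4: pos2(id41) recv 58: fwd
Round 5: pos3(id42) recv 58: fwd
Round 6: pos4(id58) recv 58: ELECTED

Answer: 14,58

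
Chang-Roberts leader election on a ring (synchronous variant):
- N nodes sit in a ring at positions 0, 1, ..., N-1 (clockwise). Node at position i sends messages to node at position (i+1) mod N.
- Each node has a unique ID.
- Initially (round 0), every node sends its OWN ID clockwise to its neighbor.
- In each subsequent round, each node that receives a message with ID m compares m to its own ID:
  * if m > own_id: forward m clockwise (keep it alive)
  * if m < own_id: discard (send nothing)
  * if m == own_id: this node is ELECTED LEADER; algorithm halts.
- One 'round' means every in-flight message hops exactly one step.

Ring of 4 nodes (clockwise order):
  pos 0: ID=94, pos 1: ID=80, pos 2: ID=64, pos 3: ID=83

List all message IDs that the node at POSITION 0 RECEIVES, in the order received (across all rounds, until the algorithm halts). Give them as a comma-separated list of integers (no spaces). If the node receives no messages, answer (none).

Round 1: pos1(id80) recv 94: fwd; pos2(id64) recv 80: fwd; pos3(id83) recv 64: drop; pos0(id94) recv 83: drop
Round 2: pos2(id64) recv 94: fwd; pos3(id83) recv 80: drop
Round 3: pos3(id83) recv 94: fwd
Round 4: pos0(id94) recv 94: ELECTED

Answer: 83,94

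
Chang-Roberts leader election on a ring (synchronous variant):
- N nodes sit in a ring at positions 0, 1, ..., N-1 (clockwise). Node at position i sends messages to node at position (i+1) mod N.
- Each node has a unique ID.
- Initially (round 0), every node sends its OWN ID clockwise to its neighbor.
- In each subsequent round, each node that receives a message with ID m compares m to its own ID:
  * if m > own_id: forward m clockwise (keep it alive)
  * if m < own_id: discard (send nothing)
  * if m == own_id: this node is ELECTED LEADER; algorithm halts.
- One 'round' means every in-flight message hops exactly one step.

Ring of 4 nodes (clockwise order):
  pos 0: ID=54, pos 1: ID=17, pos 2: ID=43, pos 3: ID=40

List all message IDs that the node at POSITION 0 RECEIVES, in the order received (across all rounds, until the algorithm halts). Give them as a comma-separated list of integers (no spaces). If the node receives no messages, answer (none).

Answer: 40,43,54

Derivation:
Round 1: pos1(id17) recv 54: fwd; pos2(id43) recv 17: drop; pos3(id40) recv 43: fwd; pos0(id54) recv 40: drop
Round 2: pos2(id43) recv 54: fwd; pos0(id54) recv 43: drop
Round 3: pos3(id40) recv 54: fwd
Round 4: pos0(id54) recv 54: ELECTED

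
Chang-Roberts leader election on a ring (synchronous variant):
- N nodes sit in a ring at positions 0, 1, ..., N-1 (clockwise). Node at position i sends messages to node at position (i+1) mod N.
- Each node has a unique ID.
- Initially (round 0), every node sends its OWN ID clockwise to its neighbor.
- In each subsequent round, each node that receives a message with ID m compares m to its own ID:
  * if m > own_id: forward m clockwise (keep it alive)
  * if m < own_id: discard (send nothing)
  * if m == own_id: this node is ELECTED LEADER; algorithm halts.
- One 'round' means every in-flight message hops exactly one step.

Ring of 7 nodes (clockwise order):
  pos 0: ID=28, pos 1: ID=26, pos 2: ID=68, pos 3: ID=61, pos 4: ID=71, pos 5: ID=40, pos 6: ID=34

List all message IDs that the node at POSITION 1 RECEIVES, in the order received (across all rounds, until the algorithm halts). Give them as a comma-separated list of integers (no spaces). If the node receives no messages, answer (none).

Round 1: pos1(id26) recv 28: fwd; pos2(id68) recv 26: drop; pos3(id61) recv 68: fwd; pos4(id71) recv 61: drop; pos5(id40) recv 71: fwd; pos6(id34) recv 40: fwd; pos0(id28) recv 34: fwd
Round 2: pos2(id68) recv 28: drop; pos4(id71) recv 68: drop; pos6(id34) recv 71: fwd; pos0(id28) recv 40: fwd; pos1(id26) recv 34: fwd
Round 3: pos0(id28) recv 71: fwd; pos1(id26) recv 40: fwd; pos2(id68) recv 34: drop
Round 4: pos1(id26) recv 71: fwd; pos2(id68) recv 40: drop
Round 5: pos2(id68) recv 71: fwd
Round 6: pos3(id61) recv 71: fwd
Round 7: pos4(id71) recv 71: ELECTED

Answer: 28,34,40,71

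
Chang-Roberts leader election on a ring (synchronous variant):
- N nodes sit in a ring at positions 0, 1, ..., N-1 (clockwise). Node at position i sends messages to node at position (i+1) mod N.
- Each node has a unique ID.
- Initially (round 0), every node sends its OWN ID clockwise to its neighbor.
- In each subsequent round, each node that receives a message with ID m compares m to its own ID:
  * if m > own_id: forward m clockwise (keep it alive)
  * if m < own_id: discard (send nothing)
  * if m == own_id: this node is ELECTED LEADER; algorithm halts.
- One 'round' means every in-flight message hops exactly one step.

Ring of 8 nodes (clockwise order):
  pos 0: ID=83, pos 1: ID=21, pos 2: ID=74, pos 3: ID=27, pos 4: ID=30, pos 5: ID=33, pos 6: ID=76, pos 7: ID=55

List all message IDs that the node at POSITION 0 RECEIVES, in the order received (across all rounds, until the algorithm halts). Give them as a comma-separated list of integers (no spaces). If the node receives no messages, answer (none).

Round 1: pos1(id21) recv 83: fwd; pos2(id74) recv 21: drop; pos3(id27) recv 74: fwd; pos4(id30) recv 27: drop; pos5(id33) recv 30: drop; pos6(id76) recv 33: drop; pos7(id55) recv 76: fwd; pos0(id83) recv 55: drop
Round 2: pos2(id74) recv 83: fwd; pos4(id30) recv 74: fwd; pos0(id83) recv 76: drop
Round 3: pos3(id27) recv 83: fwd; pos5(id33) recv 74: fwd
Round 4: pos4(id30) recv 83: fwd; pos6(id76) recv 74: drop
Round 5: pos5(id33) recv 83: fwd
Round 6: pos6(id76) recv 83: fwd
Round 7: pos7(id55) recv 83: fwd
Round 8: pos0(id83) recv 83: ELECTED

Answer: 55,76,83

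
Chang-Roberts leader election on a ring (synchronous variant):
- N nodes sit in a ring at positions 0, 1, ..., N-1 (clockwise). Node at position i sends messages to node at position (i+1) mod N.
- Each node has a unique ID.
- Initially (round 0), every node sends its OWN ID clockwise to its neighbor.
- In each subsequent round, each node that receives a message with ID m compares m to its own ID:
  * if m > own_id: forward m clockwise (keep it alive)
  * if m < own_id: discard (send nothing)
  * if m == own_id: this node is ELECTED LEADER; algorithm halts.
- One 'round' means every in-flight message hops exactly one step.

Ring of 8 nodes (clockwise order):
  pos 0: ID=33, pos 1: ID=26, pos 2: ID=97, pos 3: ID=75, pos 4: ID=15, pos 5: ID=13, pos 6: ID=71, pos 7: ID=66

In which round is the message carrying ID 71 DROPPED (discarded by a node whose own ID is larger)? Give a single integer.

Round 1: pos1(id26) recv 33: fwd; pos2(id97) recv 26: drop; pos3(id75) recv 97: fwd; pos4(id15) recv 75: fwd; pos5(id13) recv 15: fwd; pos6(id71) recv 13: drop; pos7(id66) recv 71: fwd; pos0(id33) recv 66: fwd
Round 2: pos2(id97) recv 33: drop; pos4(id15) recv 97: fwd; pos5(id13) recv 75: fwd; pos6(id71) recv 15: drop; pos0(id33) recv 71: fwd; pos1(id26) recv 66: fwd
Round 3: pos5(id13) recv 97: fwd; pos6(id71) recv 75: fwd; pos1(id26) recv 71: fwd; pos2(id97) recv 66: drop
Round 4: pos6(id71) recv 97: fwd; pos7(id66) recv 75: fwd; pos2(id97) recv 71: drop
Round 5: pos7(id66) recv 97: fwd; pos0(id33) recv 75: fwd
Round 6: pos0(id33) recv 97: fwd; pos1(id26) recv 75: fwd
Round 7: pos1(id26) recv 97: fwd; pos2(id97) recv 75: drop
Round 8: pos2(id97) recv 97: ELECTED
Message ID 71 originates at pos 6; dropped at pos 2 in round 4

Answer: 4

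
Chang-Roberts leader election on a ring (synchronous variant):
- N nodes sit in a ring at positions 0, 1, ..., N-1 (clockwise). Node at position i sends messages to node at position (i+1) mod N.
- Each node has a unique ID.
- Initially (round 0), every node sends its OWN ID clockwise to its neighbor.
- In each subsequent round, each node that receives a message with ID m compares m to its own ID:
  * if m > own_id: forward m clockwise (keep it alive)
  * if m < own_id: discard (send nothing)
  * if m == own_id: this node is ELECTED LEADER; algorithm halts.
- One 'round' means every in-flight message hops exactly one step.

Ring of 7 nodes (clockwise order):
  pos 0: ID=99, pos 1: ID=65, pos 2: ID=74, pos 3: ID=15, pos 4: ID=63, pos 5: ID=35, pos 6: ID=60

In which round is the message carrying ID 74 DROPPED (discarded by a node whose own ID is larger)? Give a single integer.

Round 1: pos1(id65) recv 99: fwd; pos2(id74) recv 65: drop; pos3(id15) recv 74: fwd; pos4(id63) recv 15: drop; pos5(id35) recv 63: fwd; pos6(id60) recv 35: drop; pos0(id99) recv 60: drop
Round 2: pos2(id74) recv 99: fwd; pos4(id63) recv 74: fwd; pos6(id60) recv 63: fwd
Round 3: pos3(id15) recv 99: fwd; pos5(id35) recv 74: fwd; pos0(id99) recv 63: drop
Round 4: pos4(id63) recv 99: fwd; pos6(id60) recv 74: fwd
Round 5: pos5(id35) recv 99: fwd; pos0(id99) recv 74: drop
Round 6: pos6(id60) recv 99: fwd
Round 7: pos0(id99) recv 99: ELECTED
Message ID 74 originates at pos 2; dropped at pos 0 in round 5

Answer: 5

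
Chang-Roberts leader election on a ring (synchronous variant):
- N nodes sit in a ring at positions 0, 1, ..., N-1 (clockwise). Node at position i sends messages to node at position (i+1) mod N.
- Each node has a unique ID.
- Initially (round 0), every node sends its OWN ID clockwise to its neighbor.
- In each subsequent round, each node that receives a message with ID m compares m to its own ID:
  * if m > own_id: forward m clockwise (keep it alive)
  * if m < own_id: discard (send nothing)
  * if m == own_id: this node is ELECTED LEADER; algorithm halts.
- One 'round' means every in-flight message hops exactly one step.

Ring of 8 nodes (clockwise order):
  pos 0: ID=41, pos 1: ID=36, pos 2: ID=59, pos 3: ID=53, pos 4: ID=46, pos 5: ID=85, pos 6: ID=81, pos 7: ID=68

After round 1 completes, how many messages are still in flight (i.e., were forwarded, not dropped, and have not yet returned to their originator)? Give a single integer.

Round 1: pos1(id36) recv 41: fwd; pos2(id59) recv 36: drop; pos3(id53) recv 59: fwd; pos4(id46) recv 53: fwd; pos5(id85) recv 46: drop; pos6(id81) recv 85: fwd; pos7(id68) recv 81: fwd; pos0(id41) recv 68: fwd
After round 1: 6 messages still in flight

Answer: 6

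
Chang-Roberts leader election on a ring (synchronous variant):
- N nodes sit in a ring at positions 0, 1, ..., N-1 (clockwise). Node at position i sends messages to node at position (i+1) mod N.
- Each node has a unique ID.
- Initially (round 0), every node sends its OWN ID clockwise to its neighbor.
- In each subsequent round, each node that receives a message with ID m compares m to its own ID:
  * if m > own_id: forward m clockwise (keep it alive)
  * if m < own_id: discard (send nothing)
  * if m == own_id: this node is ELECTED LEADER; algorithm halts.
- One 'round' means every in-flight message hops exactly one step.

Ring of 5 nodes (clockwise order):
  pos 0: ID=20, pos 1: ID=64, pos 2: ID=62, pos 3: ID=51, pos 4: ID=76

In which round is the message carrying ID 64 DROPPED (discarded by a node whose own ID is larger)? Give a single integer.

Answer: 3

Derivation:
Round 1: pos1(id64) recv 20: drop; pos2(id62) recv 64: fwd; pos3(id51) recv 62: fwd; pos4(id76) recv 51: drop; pos0(id20) recv 76: fwd
Round 2: pos3(id51) recv 64: fwd; pos4(id76) recv 62: drop; pos1(id64) recv 76: fwd
Round 3: pos4(id76) recv 64: drop; pos2(id62) recv 76: fwd
Round 4: pos3(id51) recv 76: fwd
Round 5: pos4(id76) recv 76: ELECTED
Message ID 64 originates at pos 1; dropped at pos 4 in round 3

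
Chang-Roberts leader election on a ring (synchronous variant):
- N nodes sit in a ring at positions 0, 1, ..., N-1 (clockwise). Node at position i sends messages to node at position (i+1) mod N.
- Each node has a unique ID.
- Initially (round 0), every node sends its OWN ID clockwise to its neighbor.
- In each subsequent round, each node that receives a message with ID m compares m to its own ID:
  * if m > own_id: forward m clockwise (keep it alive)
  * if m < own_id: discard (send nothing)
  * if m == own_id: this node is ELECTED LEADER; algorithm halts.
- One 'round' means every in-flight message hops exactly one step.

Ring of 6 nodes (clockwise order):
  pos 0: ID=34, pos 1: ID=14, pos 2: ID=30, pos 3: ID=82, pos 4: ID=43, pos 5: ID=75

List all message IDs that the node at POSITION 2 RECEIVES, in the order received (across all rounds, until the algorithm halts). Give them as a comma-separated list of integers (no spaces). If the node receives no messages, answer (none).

Round 1: pos1(id14) recv 34: fwd; pos2(id30) recv 14: drop; pos3(id82) recv 30: drop; pos4(id43) recv 82: fwd; pos5(id75) recv 43: drop; pos0(id34) recv 75: fwd
Round 2: pos2(id30) recv 34: fwd; pos5(id75) recv 82: fwd; pos1(id14) recv 75: fwd
Round 3: pos3(id82) recv 34: drop; pos0(id34) recv 82: fwd; pos2(id30) recv 75: fwd
Round 4: pos1(id14) recv 82: fwd; pos3(id82) recv 75: drop
Round 5: pos2(id30) recv 82: fwd
Round 6: pos3(id82) recv 82: ELECTED

Answer: 14,34,75,82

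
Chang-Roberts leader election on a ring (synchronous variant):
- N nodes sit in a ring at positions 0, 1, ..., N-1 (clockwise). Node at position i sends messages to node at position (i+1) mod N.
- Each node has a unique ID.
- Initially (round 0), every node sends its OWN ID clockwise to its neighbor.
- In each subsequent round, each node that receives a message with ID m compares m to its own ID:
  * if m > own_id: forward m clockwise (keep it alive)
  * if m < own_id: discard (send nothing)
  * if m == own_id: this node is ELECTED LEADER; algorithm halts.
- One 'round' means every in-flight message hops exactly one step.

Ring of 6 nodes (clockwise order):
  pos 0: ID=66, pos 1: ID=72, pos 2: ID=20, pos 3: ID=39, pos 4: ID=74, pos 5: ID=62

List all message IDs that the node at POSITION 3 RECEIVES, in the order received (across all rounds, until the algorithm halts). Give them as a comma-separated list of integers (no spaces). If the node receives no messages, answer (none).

Answer: 20,72,74

Derivation:
Round 1: pos1(id72) recv 66: drop; pos2(id20) recv 72: fwd; pos3(id39) recv 20: drop; pos4(id74) recv 39: drop; pos5(id62) recv 74: fwd; pos0(id66) recv 62: drop
Round 2: pos3(id39) recv 72: fwd; pos0(id66) recv 74: fwd
Round 3: pos4(id74) recv 72: drop; pos1(id72) recv 74: fwd
Round 4: pos2(id20) recv 74: fwd
Round 5: pos3(id39) recv 74: fwd
Round 6: pos4(id74) recv 74: ELECTED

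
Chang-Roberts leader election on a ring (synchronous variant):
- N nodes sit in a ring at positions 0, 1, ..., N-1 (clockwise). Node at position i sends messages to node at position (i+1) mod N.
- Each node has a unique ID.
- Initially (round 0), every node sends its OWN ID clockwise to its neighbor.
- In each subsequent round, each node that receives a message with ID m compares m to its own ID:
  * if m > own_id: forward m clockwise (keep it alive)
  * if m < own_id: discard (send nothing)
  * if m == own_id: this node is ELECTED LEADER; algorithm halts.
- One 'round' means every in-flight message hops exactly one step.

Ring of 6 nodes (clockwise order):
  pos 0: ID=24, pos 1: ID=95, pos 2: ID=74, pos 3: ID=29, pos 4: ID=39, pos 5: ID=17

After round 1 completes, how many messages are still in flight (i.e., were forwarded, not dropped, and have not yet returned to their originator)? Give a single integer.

Round 1: pos1(id95) recv 24: drop; pos2(id74) recv 95: fwd; pos3(id29) recv 74: fwd; pos4(id39) recv 29: drop; pos5(id17) recv 39: fwd; pos0(id24) recv 17: drop
After round 1: 3 messages still in flight

Answer: 3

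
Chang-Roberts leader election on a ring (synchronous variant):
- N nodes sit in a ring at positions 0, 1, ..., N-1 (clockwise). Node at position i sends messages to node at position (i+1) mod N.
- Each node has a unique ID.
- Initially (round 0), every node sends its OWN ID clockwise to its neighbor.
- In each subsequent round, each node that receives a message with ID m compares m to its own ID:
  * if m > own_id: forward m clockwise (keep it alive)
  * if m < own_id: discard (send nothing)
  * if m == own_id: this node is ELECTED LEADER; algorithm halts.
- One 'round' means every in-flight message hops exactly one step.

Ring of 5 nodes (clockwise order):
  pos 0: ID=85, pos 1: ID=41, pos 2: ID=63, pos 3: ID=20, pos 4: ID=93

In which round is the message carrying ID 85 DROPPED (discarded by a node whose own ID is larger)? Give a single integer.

Round 1: pos1(id41) recv 85: fwd; pos2(id63) recv 41: drop; pos3(id20) recv 63: fwd; pos4(id93) recv 20: drop; pos0(id85) recv 93: fwd
Round 2: pos2(id63) recv 85: fwd; pos4(id93) recv 63: drop; pos1(id41) recv 93: fwd
Round 3: pos3(id20) recv 85: fwd; pos2(id63) recv 93: fwd
Round 4: pos4(id93) recv 85: drop; pos3(id20) recv 93: fwd
Round 5: pos4(id93) recv 93: ELECTED
Message ID 85 originates at pos 0; dropped at pos 4 in round 4

Answer: 4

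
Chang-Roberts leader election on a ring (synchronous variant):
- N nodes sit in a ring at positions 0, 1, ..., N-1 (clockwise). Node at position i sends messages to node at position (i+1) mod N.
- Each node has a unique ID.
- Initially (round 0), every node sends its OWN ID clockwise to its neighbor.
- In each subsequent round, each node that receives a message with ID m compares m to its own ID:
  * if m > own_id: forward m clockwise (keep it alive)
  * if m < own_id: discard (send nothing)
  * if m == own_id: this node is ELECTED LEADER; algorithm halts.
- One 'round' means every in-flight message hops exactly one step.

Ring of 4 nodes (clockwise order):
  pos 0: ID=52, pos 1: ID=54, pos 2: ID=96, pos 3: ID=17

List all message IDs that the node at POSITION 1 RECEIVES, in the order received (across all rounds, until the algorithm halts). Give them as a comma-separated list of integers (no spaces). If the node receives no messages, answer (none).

Round 1: pos1(id54) recv 52: drop; pos2(id96) recv 54: drop; pos3(id17) recv 96: fwd; pos0(id52) recv 17: drop
Round 2: pos0(id52) recv 96: fwd
Round 3: pos1(id54) recv 96: fwd
Round 4: pos2(id96) recv 96: ELECTED

Answer: 52,96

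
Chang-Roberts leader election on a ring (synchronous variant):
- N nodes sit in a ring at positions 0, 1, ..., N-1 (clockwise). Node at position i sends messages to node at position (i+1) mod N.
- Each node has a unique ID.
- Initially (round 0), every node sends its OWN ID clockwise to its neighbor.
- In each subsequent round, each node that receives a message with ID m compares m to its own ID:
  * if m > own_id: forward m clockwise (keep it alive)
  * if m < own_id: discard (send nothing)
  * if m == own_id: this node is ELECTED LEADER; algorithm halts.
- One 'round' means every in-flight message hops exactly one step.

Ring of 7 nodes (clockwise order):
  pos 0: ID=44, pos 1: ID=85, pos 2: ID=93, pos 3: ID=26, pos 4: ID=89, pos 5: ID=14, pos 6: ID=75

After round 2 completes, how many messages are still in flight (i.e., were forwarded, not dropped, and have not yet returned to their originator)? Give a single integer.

Round 1: pos1(id85) recv 44: drop; pos2(id93) recv 85: drop; pos3(id26) recv 93: fwd; pos4(id89) recv 26: drop; pos5(id14) recv 89: fwd; pos6(id75) recv 14: drop; pos0(id44) recv 75: fwd
Round 2: pos4(id89) recv 93: fwd; pos6(id75) recv 89: fwd; pos1(id85) recv 75: drop
After round 2: 2 messages still in flight

Answer: 2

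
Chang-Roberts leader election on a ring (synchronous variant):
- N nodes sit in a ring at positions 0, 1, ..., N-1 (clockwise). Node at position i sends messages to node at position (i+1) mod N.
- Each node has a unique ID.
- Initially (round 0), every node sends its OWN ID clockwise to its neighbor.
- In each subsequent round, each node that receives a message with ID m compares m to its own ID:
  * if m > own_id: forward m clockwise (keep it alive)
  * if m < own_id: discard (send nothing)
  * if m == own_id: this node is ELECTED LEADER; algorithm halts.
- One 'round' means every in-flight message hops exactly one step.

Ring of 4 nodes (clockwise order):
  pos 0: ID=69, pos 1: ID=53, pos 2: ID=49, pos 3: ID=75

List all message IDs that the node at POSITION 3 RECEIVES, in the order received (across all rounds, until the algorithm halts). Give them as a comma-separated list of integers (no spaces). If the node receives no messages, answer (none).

Answer: 49,53,69,75

Derivation:
Round 1: pos1(id53) recv 69: fwd; pos2(id49) recv 53: fwd; pos3(id75) recv 49: drop; pos0(id69) recv 75: fwd
Round 2: pos2(id49) recv 69: fwd; pos3(id75) recv 53: drop; pos1(id53) recv 75: fwd
Round 3: pos3(id75) recv 69: drop; pos2(id49) recv 75: fwd
Round 4: pos3(id75) recv 75: ELECTED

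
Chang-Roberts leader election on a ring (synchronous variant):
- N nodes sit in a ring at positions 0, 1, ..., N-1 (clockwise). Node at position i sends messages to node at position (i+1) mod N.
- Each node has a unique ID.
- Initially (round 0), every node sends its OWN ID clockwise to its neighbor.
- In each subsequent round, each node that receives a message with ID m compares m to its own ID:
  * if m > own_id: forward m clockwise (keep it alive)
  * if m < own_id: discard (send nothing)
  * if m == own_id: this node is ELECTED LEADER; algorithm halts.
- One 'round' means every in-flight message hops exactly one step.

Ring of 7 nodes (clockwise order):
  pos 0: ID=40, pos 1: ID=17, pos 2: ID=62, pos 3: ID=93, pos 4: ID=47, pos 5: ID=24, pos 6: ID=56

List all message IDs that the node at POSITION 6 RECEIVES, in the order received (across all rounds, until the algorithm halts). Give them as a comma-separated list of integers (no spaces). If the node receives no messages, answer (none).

Round 1: pos1(id17) recv 40: fwd; pos2(id62) recv 17: drop; pos3(id93) recv 62: drop; pos4(id47) recv 93: fwd; pos5(id24) recv 47: fwd; pos6(id56) recv 24: drop; pos0(id40) recv 56: fwd
Round 2: pos2(id62) recv 40: drop; pos5(id24) recv 93: fwd; pos6(id56) recv 47: drop; pos1(id17) recv 56: fwd
Round 3: pos6(id56) recv 93: fwd; pos2(id62) recv 56: drop
Round 4: pos0(id40) recv 93: fwd
Round 5: pos1(id17) recv 93: fwd
Round 6: pos2(id62) recv 93: fwd
Round 7: pos3(id93) recv 93: ELECTED

Answer: 24,47,93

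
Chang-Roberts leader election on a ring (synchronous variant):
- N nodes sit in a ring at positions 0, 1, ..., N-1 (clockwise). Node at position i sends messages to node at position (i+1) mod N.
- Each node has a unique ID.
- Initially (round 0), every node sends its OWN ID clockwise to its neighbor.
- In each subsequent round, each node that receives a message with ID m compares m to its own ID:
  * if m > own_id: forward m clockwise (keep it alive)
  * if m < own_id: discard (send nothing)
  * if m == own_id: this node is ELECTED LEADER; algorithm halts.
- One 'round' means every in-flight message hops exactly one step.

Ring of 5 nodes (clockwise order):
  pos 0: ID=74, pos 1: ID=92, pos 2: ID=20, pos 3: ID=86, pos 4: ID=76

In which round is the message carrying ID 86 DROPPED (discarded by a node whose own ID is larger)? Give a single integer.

Round 1: pos1(id92) recv 74: drop; pos2(id20) recv 92: fwd; pos3(id86) recv 20: drop; pos4(id76) recv 86: fwd; pos0(id74) recv 76: fwd
Round 2: pos3(id86) recv 92: fwd; pos0(id74) recv 86: fwd; pos1(id92) recv 76: drop
Round 3: pos4(id76) recv 92: fwd; pos1(id92) recv 86: drop
Round 4: pos0(id74) recv 92: fwd
Round 5: pos1(id92) recv 92: ELECTED
Message ID 86 originates at pos 3; dropped at pos 1 in round 3

Answer: 3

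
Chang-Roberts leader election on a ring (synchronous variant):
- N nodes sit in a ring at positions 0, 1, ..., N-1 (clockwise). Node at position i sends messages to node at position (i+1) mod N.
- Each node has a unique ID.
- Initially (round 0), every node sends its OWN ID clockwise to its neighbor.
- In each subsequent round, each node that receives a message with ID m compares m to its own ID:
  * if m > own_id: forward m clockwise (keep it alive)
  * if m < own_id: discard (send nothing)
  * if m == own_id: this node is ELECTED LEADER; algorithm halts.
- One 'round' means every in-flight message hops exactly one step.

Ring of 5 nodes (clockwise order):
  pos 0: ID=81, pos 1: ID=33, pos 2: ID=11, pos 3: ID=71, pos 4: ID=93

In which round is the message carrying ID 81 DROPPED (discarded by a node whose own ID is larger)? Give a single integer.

Answer: 4

Derivation:
Round 1: pos1(id33) recv 81: fwd; pos2(id11) recv 33: fwd; pos3(id71) recv 11: drop; pos4(id93) recv 71: drop; pos0(id81) recv 93: fwd
Round 2: pos2(id11) recv 81: fwd; pos3(id71) recv 33: drop; pos1(id33) recv 93: fwd
Round 3: pos3(id71) recv 81: fwd; pos2(id11) recv 93: fwd
Round 4: pos4(id93) recv 81: drop; pos3(id71) recv 93: fwd
Round 5: pos4(id93) recv 93: ELECTED
Message ID 81 originates at pos 0; dropped at pos 4 in round 4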